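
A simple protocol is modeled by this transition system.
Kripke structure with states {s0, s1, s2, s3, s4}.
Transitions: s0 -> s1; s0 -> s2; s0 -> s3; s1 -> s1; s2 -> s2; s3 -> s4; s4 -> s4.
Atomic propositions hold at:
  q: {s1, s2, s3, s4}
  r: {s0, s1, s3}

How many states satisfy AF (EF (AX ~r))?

4

Sat(~r) = {s2, s4}
Sat(AX ~r) = {s : every successor in {s2, s4}} = {s2, s3, s4}
EF (AX ~r): least fixpoint, start Z0 = {s2, s3, s4}, add states with some successor in Z. Z1 = {s0, s2, s3, s4}; fixed.
Sat(EF (AX ~r)) = {s0, s2, s3, s4}
AF (EF (AX ~r)): least fixpoint, start Z0 = {s0, s2, s3, s4}, add states with every successor in Z. Already a fixed point.
Sat(AF (EF (AX ~r))) = {s0, s2, s3, s4}
|Sat(AF (EF (AX ~r)))| = |{s0, s2, s3, s4}| = 4.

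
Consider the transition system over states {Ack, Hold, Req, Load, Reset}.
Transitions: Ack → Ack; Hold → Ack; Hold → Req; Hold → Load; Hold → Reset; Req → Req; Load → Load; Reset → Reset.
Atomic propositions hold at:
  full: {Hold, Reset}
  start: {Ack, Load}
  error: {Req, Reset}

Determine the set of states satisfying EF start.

{Ack, Hold, Load}

EF start: least fixpoint, start Z0 = {Ack, Load}, add states with some successor in Z. Z1 = {Ack, Hold, Load}; fixed.
Sat(EF start) = {Ack, Hold, Load}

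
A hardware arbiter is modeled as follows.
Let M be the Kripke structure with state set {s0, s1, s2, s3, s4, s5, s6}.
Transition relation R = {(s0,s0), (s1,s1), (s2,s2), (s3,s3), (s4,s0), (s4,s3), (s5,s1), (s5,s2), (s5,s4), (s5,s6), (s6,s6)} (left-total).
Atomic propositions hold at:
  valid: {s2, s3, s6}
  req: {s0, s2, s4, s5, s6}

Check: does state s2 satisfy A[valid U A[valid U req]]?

Yes

A[valid U req]: least fixpoint, start Z0 = Sat(req) = {s0, s2, s4, s5, s6}, add states in Sat(valid) with every successor in Z. Already a fixed point.
Sat(A[valid U req]) = {s0, s2, s4, s5, s6}
A[valid U A[valid U req]]: least fixpoint, start Z0 = Sat(A[valid U req]) = {s0, s2, s4, s5, s6}, add states in Sat(valid) with every successor in Z. Already a fixed point.
Sat(A[valid U A[valid U req]]) = {s0, s2, s4, s5, s6}
s2 ∈ Sat(A[valid U A[valid U req]]) = {s0, s2, s4, s5, s6}, so the formula holds at s2.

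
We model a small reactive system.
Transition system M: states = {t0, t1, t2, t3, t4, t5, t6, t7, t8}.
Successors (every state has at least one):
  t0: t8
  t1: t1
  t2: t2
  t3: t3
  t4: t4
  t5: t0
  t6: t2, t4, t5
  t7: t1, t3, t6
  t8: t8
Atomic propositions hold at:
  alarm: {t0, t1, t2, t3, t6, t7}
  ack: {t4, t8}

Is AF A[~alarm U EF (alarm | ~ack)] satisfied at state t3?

Sat(~alarm) = {t4, t5, t8}
Sat(~ack) = {t0, t1, t2, t3, t5, t6, t7}
Sat(alarm | ~ack) = {t0, t1, t2, t3, t5, t6, t7}
EF (alarm | ~ack): least fixpoint, start Z0 = {t0, t1, t2, t3, t5, t6, t7}, add states with some successor in Z. Already a fixed point.
Sat(EF (alarm | ~ack)) = {t0, t1, t2, t3, t5, t6, t7}
A[~alarm U EF (alarm | ~ack)]: least fixpoint, start Z0 = Sat(EF (alarm | ~ack)) = {t0, t1, t2, t3, t5, t6, t7}, add states in Sat(~alarm) with every successor in Z. Already a fixed point.
Sat(A[~alarm U EF (alarm | ~ack)]) = {t0, t1, t2, t3, t5, t6, t7}
AF A[~alarm U EF (alarm | ~ack)]: least fixpoint, start Z0 = {t0, t1, t2, t3, t5, t6, t7}, add states with every successor in Z. Already a fixed point.
Sat(AF A[~alarm U EF (alarm | ~ack)]) = {t0, t1, t2, t3, t5, t6, t7}
t3 ∈ Sat(AF A[~alarm U EF (alarm | ~ack)]) = {t0, t1, t2, t3, t5, t6, t7}, so the formula holds at t3.

Yes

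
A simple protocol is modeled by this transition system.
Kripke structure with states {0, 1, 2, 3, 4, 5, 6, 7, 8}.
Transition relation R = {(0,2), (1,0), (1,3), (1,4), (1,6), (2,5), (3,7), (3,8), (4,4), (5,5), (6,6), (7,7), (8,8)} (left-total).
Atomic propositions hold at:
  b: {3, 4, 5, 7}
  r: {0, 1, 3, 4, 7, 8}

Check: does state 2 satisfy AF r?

AF r: least fixpoint, start Z0 = {0, 1, 3, 4, 7, 8}, add states with every successor in Z. Already a fixed point.
Sat(AF r) = {0, 1, 3, 4, 7, 8}
2 ∉ Sat(AF r) = {0, 1, 3, 4, 7, 8}, so the formula does not hold at 2.

No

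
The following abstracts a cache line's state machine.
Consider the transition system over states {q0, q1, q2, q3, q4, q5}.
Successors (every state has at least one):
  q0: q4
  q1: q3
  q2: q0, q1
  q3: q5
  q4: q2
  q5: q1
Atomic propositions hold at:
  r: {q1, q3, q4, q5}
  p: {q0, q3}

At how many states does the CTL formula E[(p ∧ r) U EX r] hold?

Sat(p ∧ r) = {q3}
Sat(EX r) = {s : some successor in {q1, q3, q4, q5}} = {q0, q1, q2, q3, q5}
E[(p ∧ r) U EX r]: least fixpoint, start Z0 = Sat(EX r) = {q0, q1, q2, q3, q5}, add states in Sat(p ∧ r) with some successor in Z. Already a fixed point.
Sat(E[(p ∧ r) U EX r]) = {q0, q1, q2, q3, q5}
|Sat(E[(p ∧ r) U EX r])| = |{q0, q1, q2, q3, q5}| = 5.

5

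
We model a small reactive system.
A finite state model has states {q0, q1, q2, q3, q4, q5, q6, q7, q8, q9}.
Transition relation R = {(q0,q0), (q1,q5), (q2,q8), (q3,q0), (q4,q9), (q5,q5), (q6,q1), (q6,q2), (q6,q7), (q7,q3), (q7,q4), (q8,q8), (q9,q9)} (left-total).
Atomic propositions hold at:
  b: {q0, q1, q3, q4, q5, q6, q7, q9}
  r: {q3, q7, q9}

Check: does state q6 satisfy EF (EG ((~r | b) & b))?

Sat(~r) = {q0, q1, q2, q4, q5, q6, q8}
Sat(~r | b) = {q0, q1, q2, q3, q4, q5, q6, q7, q8, q9}
Sat((~r | b) & b) = {q0, q1, q3, q4, q5, q6, q7, q9}
EG ((~r | b) & b): greatest fixpoint, start Z0 = {q0, q1, q3, q4, q5, q6, q7, q9}, keep only states in Sat with some successor in Z. Already a fixed point.
Sat(EG ((~r | b) & b)) = {q0, q1, q3, q4, q5, q6, q7, q9}
EF (EG ((~r | b) & b)): least fixpoint, start Z0 = {q0, q1, q3, q4, q5, q6, q7, q9}, add states with some successor in Z. Already a fixed point.
Sat(EF (EG ((~r | b) & b))) = {q0, q1, q3, q4, q5, q6, q7, q9}
q6 ∈ Sat(EF (EG ((~r | b) & b))) = {q0, q1, q3, q4, q5, q6, q7, q9}, so the formula holds at q6.

Yes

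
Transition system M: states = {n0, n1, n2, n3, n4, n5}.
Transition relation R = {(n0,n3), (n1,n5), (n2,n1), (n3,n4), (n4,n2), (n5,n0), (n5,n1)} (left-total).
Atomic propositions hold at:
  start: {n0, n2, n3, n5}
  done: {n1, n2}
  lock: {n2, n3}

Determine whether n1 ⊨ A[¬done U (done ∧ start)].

Sat(¬done) = {n0, n3, n4, n5}
Sat(done ∧ start) = {n2}
A[¬done U (done ∧ start)]: least fixpoint, start Z0 = Sat((done ∧ start)) = {n2}, add states in Sat(¬done) with every successor in Z. Z1 = {n2, n4}; Z2 = {n2, n3, n4}; Z3 = {n0, n2, n3, n4}; fixed.
Sat(A[¬done U (done ∧ start)]) = {n0, n2, n3, n4}
n1 ∉ Sat(A[¬done U (done ∧ start)]) = {n0, n2, n3, n4}, so the formula does not hold at n1.

No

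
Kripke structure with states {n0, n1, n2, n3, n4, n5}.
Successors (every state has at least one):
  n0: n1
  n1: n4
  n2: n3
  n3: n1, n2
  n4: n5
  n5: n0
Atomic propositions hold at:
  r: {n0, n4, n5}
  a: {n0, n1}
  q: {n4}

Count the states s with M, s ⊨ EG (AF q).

AF q: least fixpoint, start Z0 = {n4}, add states with every successor in Z. Z1 = {n1, n4}; Z2 = {n0, n1, n4}; Z3 = {n0, n1, n4, n5}; fixed.
Sat(AF q) = {n0, n1, n4, n5}
EG (AF q): greatest fixpoint, start Z0 = {n0, n1, n4, n5}, keep only states in Sat with some successor in Z. Already a fixed point.
Sat(EG (AF q)) = {n0, n1, n4, n5}
|Sat(EG (AF q))| = |{n0, n1, n4, n5}| = 4.

4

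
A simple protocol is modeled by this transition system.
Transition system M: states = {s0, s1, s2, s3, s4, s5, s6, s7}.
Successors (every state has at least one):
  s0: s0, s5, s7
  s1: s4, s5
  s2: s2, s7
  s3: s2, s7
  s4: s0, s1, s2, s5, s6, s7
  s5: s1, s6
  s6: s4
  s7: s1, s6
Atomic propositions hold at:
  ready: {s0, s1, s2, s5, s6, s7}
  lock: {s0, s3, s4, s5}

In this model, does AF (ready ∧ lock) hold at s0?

Sat(ready ∧ lock) = {s0, s5}
AF (ready ∧ lock): least fixpoint, start Z0 = {s0, s5}, add states with every successor in Z. Already a fixed point.
Sat(AF (ready ∧ lock)) = {s0, s5}
s0 ∈ Sat(AF (ready ∧ lock)) = {s0, s5}, so the formula holds at s0.

Yes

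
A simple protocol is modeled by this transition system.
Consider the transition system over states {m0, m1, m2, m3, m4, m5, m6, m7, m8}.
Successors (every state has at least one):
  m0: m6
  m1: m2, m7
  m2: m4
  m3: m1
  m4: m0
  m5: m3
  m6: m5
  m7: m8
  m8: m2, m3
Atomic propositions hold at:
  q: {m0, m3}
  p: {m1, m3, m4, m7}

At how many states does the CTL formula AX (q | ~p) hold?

Sat(~p) = {m0, m2, m5, m6, m8}
Sat(q | ~p) = {m0, m2, m3, m5, m6, m8}
Sat(AX (q | ~p)) = {s : every successor in {m0, m2, m3, m5, m6, m8}} = {m0, m4, m5, m6, m7, m8}
|Sat(AX (q | ~p))| = |{m0, m4, m5, m6, m7, m8}| = 6.

6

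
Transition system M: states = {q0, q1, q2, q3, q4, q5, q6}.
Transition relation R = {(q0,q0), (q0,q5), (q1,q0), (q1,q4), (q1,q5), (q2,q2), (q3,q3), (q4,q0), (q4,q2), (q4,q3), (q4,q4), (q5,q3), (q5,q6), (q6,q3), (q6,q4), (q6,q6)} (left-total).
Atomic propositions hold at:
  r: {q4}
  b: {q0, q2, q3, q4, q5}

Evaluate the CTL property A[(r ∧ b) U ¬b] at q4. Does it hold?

Sat(r ∧ b) = {q4}
Sat(¬b) = {q1, q6}
A[(r ∧ b) U ¬b]: least fixpoint, start Z0 = Sat(¬b) = {q1, q6}, add states in Sat(r ∧ b) with every successor in Z. Already a fixed point.
Sat(A[(r ∧ b) U ¬b]) = {q1, q6}
q4 ∉ Sat(A[(r ∧ b) U ¬b]) = {q1, q6}, so the formula does not hold at q4.

No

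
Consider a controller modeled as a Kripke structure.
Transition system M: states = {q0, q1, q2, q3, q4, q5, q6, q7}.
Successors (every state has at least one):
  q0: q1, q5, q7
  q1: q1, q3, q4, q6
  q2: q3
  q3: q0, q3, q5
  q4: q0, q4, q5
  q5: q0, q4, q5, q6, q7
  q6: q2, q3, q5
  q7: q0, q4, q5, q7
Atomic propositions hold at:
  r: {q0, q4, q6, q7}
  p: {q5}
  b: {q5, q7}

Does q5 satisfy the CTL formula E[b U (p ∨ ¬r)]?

Sat(¬r) = {q1, q2, q3, q5}
Sat(p ∨ ¬r) = {q1, q2, q3, q5}
E[b U (p ∨ ¬r)]: least fixpoint, start Z0 = Sat((p ∨ ¬r)) = {q1, q2, q3, q5}, add states in Sat(b) with some successor in Z. Z1 = {q1, q2, q3, q5, q7}; fixed.
Sat(E[b U (p ∨ ¬r)]) = {q1, q2, q3, q5, q7}
q5 ∈ Sat(E[b U (p ∨ ¬r)]) = {q1, q2, q3, q5, q7}, so the formula holds at q5.

Yes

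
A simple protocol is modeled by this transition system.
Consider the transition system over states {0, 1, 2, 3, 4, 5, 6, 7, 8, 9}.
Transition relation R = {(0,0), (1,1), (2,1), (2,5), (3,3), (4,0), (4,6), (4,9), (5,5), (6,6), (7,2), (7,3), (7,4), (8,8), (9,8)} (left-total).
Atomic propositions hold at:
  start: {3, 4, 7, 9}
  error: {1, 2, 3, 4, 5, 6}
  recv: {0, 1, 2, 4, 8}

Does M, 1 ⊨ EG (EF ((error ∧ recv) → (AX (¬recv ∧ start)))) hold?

No

Sat(error ∧ recv) = {1, 2, 4}
Sat(¬recv) = {3, 5, 6, 7, 9}
Sat(¬recv ∧ start) = {3, 7, 9}
Sat(AX (¬recv ∧ start)) = {s : every successor in {3, 7, 9}} = {3}
Sat((error ∧ recv) → (AX (¬recv ∧ start))) = {0, 3, 5, 6, 7, 8, 9}
EF ((error ∧ recv) → (AX (¬recv ∧ start))): least fixpoint, start Z0 = {0, 3, 5, 6, 7, 8, 9}, add states with some successor in Z. Z1 = {0, 2, 3, 4, 5, 6, 7, 8, 9}; fixed.
Sat(EF ((error ∧ recv) → (AX (¬recv ∧ start)))) = {0, 2, 3, 4, 5, 6, 7, 8, 9}
EG (EF ((error ∧ recv) → (AX (¬recv ∧ start)))): greatest fixpoint, start Z0 = {0, 2, 3, 4, 5, 6, 7, 8, 9}, keep only states in Sat with some successor in Z. Already a fixed point.
Sat(EG (EF ((error ∧ recv) → (AX (¬recv ∧ start))))) = {0, 2, 3, 4, 5, 6, 7, 8, 9}
1 ∉ Sat(EG (EF ((error ∧ recv) → (AX (¬recv ∧ start))))) = {0, 2, 3, 4, 5, 6, 7, 8, 9}, so the formula does not hold at 1.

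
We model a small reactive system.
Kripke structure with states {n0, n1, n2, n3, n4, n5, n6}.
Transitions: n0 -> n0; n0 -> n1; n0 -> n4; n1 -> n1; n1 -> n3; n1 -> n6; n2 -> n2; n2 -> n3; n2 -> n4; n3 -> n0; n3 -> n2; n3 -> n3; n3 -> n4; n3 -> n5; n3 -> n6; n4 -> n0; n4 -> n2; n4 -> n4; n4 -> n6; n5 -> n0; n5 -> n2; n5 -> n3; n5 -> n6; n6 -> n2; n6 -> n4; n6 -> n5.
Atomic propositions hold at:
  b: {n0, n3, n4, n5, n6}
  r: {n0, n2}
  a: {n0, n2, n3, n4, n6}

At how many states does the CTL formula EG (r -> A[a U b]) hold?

6

A[a U b]: least fixpoint, start Z0 = Sat(b) = {n0, n3, n4, n5, n6}, add states in Sat(a) with every successor in Z. Already a fixed point.
Sat(A[a U b]) = {n0, n3, n4, n5, n6}
Sat(r -> A[a U b]) = {n0, n1, n3, n4, n5, n6}
EG (r -> A[a U b]): greatest fixpoint, start Z0 = {n0, n1, n3, n4, n5, n6}, keep only states in Sat with some successor in Z. Already a fixed point.
Sat(EG (r -> A[a U b])) = {n0, n1, n3, n4, n5, n6}
|Sat(EG (r -> A[a U b]))| = |{n0, n1, n3, n4, n5, n6}| = 6.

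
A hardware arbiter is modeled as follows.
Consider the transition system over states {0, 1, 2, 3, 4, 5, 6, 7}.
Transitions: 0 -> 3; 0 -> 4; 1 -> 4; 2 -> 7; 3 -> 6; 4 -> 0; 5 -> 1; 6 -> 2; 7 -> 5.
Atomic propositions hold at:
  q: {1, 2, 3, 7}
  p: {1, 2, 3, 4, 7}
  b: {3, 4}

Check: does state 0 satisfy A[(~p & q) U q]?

No

Sat(~p) = {0, 5, 6}
Sat(~p & q) = ∅
A[(~p & q) U q]: least fixpoint, start Z0 = Sat(q) = {1, 2, 3, 7}, add states in Sat(~p & q) with every successor in Z. Already a fixed point.
Sat(A[(~p & q) U q]) = {1, 2, 3, 7}
0 ∉ Sat(A[(~p & q) U q]) = {1, 2, 3, 7}, so the formula does not hold at 0.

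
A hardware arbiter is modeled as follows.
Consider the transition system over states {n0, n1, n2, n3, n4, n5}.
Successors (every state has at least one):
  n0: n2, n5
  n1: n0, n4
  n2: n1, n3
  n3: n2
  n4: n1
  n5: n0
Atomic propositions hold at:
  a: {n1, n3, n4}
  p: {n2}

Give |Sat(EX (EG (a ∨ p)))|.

Sat(a ∨ p) = {n1, n2, n3, n4}
EG (a ∨ p): greatest fixpoint, start Z0 = {n1, n2, n3, n4}, keep only states in Sat with some successor in Z. Already a fixed point.
Sat(EG (a ∨ p)) = {n1, n2, n3, n4}
Sat(EX (EG (a ∨ p))) = {s : some successor in {n1, n2, n3, n4}} = {n0, n1, n2, n3, n4}
|Sat(EX (EG (a ∨ p)))| = |{n0, n1, n2, n3, n4}| = 5.

5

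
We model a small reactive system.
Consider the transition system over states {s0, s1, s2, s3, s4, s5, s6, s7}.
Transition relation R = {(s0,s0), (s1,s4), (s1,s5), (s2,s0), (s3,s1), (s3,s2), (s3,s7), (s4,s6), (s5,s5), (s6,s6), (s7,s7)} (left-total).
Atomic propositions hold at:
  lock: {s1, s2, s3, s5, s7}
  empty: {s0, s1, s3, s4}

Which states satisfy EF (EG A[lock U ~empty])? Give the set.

{s1, s3, s4, s5, s6, s7}

Sat(~empty) = {s2, s5, s6, s7}
A[lock U ~empty]: least fixpoint, start Z0 = Sat(~empty) = {s2, s5, s6, s7}, add states in Sat(lock) with every successor in Z. Already a fixed point.
Sat(A[lock U ~empty]) = {s2, s5, s6, s7}
EG A[lock U ~empty]: greatest fixpoint, start Z0 = {s2, s5, s6, s7}, keep only states in Sat with some successor in Z. Z1 = {s5, s6, s7}; fixed.
Sat(EG A[lock U ~empty]) = {s5, s6, s7}
EF (EG A[lock U ~empty]): least fixpoint, start Z0 = {s5, s6, s7}, add states with some successor in Z. Z1 = {s1, s3, s4, s5, s6, s7}; fixed.
Sat(EF (EG A[lock U ~empty])) = {s1, s3, s4, s5, s6, s7}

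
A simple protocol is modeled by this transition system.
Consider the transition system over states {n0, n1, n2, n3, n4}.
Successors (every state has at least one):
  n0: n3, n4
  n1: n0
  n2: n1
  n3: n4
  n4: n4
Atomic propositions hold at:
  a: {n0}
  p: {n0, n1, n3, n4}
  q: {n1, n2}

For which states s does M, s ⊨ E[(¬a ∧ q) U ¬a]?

{n1, n2, n3, n4}

Sat(¬a) = {n1, n2, n3, n4}
Sat(¬a ∧ q) = {n1, n2}
E[(¬a ∧ q) U ¬a]: least fixpoint, start Z0 = Sat(¬a) = {n1, n2, n3, n4}, add states in Sat(¬a ∧ q) with some successor in Z. Already a fixed point.
Sat(E[(¬a ∧ q) U ¬a]) = {n1, n2, n3, n4}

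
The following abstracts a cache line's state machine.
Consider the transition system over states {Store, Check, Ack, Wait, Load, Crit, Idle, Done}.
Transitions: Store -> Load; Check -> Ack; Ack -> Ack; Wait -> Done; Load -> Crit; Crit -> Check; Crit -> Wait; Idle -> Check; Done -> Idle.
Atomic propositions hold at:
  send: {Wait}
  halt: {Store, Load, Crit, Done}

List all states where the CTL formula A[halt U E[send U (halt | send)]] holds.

Sat(halt | send) = {Store, Wait, Load, Crit, Done}
E[send U (halt | send)]: least fixpoint, start Z0 = Sat((halt | send)) = {Store, Wait, Load, Crit, Done}, add states in Sat(send) with some successor in Z. Already a fixed point.
Sat(E[send U (halt | send)]) = {Store, Wait, Load, Crit, Done}
A[halt U E[send U (halt | send)]]: least fixpoint, start Z0 = Sat(E[send U (halt | send)]) = {Store, Wait, Load, Crit, Done}, add states in Sat(halt) with every successor in Z. Already a fixed point.
Sat(A[halt U E[send U (halt | send)]]) = {Store, Wait, Load, Crit, Done}

{Store, Wait, Load, Crit, Done}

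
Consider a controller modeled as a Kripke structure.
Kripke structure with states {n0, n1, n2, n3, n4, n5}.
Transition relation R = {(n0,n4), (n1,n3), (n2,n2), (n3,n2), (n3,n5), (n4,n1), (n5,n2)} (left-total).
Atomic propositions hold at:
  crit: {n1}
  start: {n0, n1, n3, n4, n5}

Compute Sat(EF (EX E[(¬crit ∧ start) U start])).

{n0, n1, n3, n4}

Sat(¬crit) = {n0, n2, n3, n4, n5}
Sat(¬crit ∧ start) = {n0, n3, n4, n5}
E[(¬crit ∧ start) U start]: least fixpoint, start Z0 = Sat(start) = {n0, n1, n3, n4, n5}, add states in Sat(¬crit ∧ start) with some successor in Z. Already a fixed point.
Sat(E[(¬crit ∧ start) U start]) = {n0, n1, n3, n4, n5}
Sat(EX E[(¬crit ∧ start) U start]) = {s : some successor in {n0, n1, n3, n4, n5}} = {n0, n1, n3, n4}
EF (EX E[(¬crit ∧ start) U start]): least fixpoint, start Z0 = {n0, n1, n3, n4}, add states with some successor in Z. Already a fixed point.
Sat(EF (EX E[(¬crit ∧ start) U start])) = {n0, n1, n3, n4}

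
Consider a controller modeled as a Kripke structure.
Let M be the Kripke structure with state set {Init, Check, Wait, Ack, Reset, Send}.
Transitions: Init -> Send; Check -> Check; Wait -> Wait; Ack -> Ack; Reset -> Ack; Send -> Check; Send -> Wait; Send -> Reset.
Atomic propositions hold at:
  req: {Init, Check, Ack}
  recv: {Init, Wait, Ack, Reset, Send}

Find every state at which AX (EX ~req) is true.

{Init, Wait}

Sat(~req) = {Wait, Reset, Send}
Sat(EX ~req) = {s : some successor in {Wait, Reset, Send}} = {Init, Wait, Send}
Sat(AX (EX ~req)) = {s : every successor in {Init, Wait, Send}} = {Init, Wait}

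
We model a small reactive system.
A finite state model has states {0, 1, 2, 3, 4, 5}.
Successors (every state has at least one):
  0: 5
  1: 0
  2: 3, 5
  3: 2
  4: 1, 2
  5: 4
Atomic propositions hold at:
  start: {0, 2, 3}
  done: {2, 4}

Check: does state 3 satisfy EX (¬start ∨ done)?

Sat(¬start) = {1, 4, 5}
Sat(¬start ∨ done) = {1, 2, 4, 5}
Sat(EX (¬start ∨ done)) = {s : some successor in {1, 2, 4, 5}} = {0, 2, 3, 4, 5}
3 ∈ Sat(EX (¬start ∨ done)) = {0, 2, 3, 4, 5}, so the formula holds at 3.

Yes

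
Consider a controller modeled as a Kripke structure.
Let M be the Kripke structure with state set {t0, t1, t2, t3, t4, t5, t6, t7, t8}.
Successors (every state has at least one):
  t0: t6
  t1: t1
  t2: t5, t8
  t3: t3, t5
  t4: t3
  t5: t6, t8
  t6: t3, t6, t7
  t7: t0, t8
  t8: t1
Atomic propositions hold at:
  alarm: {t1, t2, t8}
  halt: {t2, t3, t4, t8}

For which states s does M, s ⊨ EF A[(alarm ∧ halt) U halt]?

{t0, t2, t3, t4, t5, t6, t7, t8}

Sat(alarm ∧ halt) = {t2, t8}
A[(alarm ∧ halt) U halt]: least fixpoint, start Z0 = Sat(halt) = {t2, t3, t4, t8}, add states in Sat(alarm ∧ halt) with every successor in Z. Already a fixed point.
Sat(A[(alarm ∧ halt) U halt]) = {t2, t3, t4, t8}
EF A[(alarm ∧ halt) U halt]: least fixpoint, start Z0 = {t2, t3, t4, t8}, add states with some successor in Z. Z1 = {t2, t3, t4, t5, t6, t7, t8}; Z2 = {t0, t2, t3, t4, t5, t6, t7, t8}; fixed.
Sat(EF A[(alarm ∧ halt) U halt]) = {t0, t2, t3, t4, t5, t6, t7, t8}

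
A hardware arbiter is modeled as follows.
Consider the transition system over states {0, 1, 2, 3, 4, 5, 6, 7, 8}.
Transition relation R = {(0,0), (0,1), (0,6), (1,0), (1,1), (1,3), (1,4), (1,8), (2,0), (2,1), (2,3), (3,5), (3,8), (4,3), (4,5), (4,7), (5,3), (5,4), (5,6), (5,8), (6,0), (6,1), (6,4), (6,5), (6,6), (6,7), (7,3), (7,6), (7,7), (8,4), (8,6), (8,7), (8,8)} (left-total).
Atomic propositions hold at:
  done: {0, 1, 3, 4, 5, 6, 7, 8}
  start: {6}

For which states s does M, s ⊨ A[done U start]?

{6}

A[done U start]: least fixpoint, start Z0 = Sat(start) = {6}, add states in Sat(done) with every successor in Z. Already a fixed point.
Sat(A[done U start]) = {6}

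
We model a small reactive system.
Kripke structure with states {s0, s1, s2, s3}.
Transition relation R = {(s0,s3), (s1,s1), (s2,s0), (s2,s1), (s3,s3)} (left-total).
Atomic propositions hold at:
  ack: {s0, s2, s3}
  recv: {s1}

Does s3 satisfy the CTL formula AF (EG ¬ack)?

Sat(¬ack) = {s1}
EG ¬ack: greatest fixpoint, start Z0 = {s1}, keep only states in Sat with some successor in Z. Already a fixed point.
Sat(EG ¬ack) = {s1}
AF (EG ¬ack): least fixpoint, start Z0 = {s1}, add states with every successor in Z. Already a fixed point.
Sat(AF (EG ¬ack)) = {s1}
s3 ∉ Sat(AF (EG ¬ack)) = {s1}, so the formula does not hold at s3.

No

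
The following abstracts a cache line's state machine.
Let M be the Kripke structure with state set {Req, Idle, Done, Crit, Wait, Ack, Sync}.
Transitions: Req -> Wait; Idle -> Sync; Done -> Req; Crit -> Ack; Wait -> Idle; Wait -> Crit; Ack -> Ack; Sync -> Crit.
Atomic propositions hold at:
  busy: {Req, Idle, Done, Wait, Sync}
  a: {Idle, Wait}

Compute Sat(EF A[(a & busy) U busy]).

{Req, Idle, Done, Wait, Sync}

Sat(a & busy) = {Idle, Wait}
A[(a & busy) U busy]: least fixpoint, start Z0 = Sat(busy) = {Req, Idle, Done, Wait, Sync}, add states in Sat(a & busy) with every successor in Z. Already a fixed point.
Sat(A[(a & busy) U busy]) = {Req, Idle, Done, Wait, Sync}
EF A[(a & busy) U busy]: least fixpoint, start Z0 = {Req, Idle, Done, Wait, Sync}, add states with some successor in Z. Already a fixed point.
Sat(EF A[(a & busy) U busy]) = {Req, Idle, Done, Wait, Sync}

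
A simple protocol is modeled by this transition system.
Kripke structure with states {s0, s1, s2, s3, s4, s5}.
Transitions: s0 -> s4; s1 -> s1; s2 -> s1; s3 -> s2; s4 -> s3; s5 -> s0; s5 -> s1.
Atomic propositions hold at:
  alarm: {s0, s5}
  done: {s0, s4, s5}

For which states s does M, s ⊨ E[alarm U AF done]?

{s0, s4, s5}

AF done: least fixpoint, start Z0 = {s0, s4, s5}, add states with every successor in Z. Already a fixed point.
Sat(AF done) = {s0, s4, s5}
E[alarm U AF done]: least fixpoint, start Z0 = Sat(AF done) = {s0, s4, s5}, add states in Sat(alarm) with some successor in Z. Already a fixed point.
Sat(E[alarm U AF done]) = {s0, s4, s5}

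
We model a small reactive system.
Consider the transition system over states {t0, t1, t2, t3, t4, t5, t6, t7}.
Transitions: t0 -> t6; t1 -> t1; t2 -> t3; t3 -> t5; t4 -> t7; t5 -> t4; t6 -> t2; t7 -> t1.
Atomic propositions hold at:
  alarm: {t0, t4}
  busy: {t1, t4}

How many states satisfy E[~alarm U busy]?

7

Sat(~alarm) = {t1, t2, t3, t5, t6, t7}
E[~alarm U busy]: least fixpoint, start Z0 = Sat(busy) = {t1, t4}, add states in Sat(~alarm) with some successor in Z. Z1 = {t1, t4, t5, t7}; Z2 = {t1, t3, t4, t5, t7}; Z3 = {t1, t2, t3, t4, t5, t7}; Z4 = {t1, t2, t3, t4, t5, t6, t7}; fixed.
Sat(E[~alarm U busy]) = {t1, t2, t3, t4, t5, t6, t7}
|Sat(E[~alarm U busy])| = |{t1, t2, t3, t4, t5, t6, t7}| = 7.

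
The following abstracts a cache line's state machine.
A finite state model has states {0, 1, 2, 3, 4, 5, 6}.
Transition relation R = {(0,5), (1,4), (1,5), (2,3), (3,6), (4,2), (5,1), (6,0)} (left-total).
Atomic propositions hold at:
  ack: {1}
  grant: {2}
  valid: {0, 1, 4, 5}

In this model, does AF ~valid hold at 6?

Yes

Sat(~valid) = {2, 3, 6}
AF ~valid: least fixpoint, start Z0 = {2, 3, 6}, add states with every successor in Z. Z1 = {2, 3, 4, 6}; fixed.
Sat(AF ~valid) = {2, 3, 4, 6}
6 ∈ Sat(AF ~valid) = {2, 3, 4, 6}, so the formula holds at 6.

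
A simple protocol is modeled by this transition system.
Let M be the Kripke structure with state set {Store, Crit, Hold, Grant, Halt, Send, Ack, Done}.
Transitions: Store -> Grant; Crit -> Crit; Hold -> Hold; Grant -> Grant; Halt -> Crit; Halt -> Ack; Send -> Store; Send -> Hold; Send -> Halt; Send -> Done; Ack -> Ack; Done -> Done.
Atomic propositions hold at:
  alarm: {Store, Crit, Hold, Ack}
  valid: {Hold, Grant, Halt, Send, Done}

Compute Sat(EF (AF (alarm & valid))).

Sat(alarm & valid) = {Hold}
AF (alarm & valid): least fixpoint, start Z0 = {Hold}, add states with every successor in Z. Already a fixed point.
Sat(AF (alarm & valid)) = {Hold}
EF (AF (alarm & valid)): least fixpoint, start Z0 = {Hold}, add states with some successor in Z. Z1 = {Hold, Send}; fixed.
Sat(EF (AF (alarm & valid))) = {Hold, Send}

{Hold, Send}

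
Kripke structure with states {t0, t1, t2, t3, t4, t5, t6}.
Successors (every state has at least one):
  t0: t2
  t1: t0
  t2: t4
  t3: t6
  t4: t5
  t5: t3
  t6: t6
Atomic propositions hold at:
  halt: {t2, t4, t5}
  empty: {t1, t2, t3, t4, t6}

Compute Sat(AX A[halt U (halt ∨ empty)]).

{t0, t2, t3, t4, t5, t6}

Sat(halt ∨ empty) = {t1, t2, t3, t4, t5, t6}
A[halt U (halt ∨ empty)]: least fixpoint, start Z0 = Sat((halt ∨ empty)) = {t1, t2, t3, t4, t5, t6}, add states in Sat(halt) with every successor in Z. Already a fixed point.
Sat(A[halt U (halt ∨ empty)]) = {t1, t2, t3, t4, t5, t6}
Sat(AX A[halt U (halt ∨ empty)]) = {s : every successor in {t1, t2, t3, t4, t5, t6}} = {t0, t2, t3, t4, t5, t6}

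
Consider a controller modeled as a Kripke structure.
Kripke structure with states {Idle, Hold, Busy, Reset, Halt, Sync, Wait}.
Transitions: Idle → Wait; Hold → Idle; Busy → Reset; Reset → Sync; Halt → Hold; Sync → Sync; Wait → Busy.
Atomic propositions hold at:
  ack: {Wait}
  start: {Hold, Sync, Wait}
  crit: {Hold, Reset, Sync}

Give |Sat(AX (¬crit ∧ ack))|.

Sat(¬crit) = {Idle, Busy, Halt, Wait}
Sat(¬crit ∧ ack) = {Wait}
Sat(AX (¬crit ∧ ack)) = {s : every successor in {Wait}} = {Idle}
|Sat(AX (¬crit ∧ ack))| = |{Idle}| = 1.

1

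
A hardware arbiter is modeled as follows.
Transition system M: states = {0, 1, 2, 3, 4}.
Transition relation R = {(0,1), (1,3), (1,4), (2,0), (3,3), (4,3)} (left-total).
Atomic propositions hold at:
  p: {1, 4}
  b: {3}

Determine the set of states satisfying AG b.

{3}

AG b: greatest fixpoint, start Z0 = {3}, keep only states in Sat with every successor in Z. Already a fixed point.
Sat(AG b) = {3}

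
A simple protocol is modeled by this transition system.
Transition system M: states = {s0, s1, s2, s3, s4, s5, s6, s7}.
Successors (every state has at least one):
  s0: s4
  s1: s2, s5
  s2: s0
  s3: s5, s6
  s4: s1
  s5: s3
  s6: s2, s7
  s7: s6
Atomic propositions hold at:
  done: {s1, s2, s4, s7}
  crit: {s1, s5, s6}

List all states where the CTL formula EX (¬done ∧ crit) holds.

Sat(¬done) = {s0, s3, s5, s6}
Sat(¬done ∧ crit) = {s5, s6}
Sat(EX (¬done ∧ crit)) = {s : some successor in {s5, s6}} = {s1, s3, s7}

{s1, s3, s7}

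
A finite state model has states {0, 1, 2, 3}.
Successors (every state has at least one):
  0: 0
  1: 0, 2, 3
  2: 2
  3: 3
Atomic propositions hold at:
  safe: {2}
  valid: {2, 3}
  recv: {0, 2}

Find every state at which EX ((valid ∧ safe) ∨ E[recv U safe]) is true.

Sat(valid ∧ safe) = {2}
E[recv U safe]: least fixpoint, start Z0 = Sat(safe) = {2}, add states in Sat(recv) with some successor in Z. Already a fixed point.
Sat(E[recv U safe]) = {2}
Sat((valid ∧ safe) ∨ E[recv U safe]) = {2}
Sat(EX ((valid ∧ safe) ∨ E[recv U safe])) = {s : some successor in {2}} = {1, 2}

{1, 2}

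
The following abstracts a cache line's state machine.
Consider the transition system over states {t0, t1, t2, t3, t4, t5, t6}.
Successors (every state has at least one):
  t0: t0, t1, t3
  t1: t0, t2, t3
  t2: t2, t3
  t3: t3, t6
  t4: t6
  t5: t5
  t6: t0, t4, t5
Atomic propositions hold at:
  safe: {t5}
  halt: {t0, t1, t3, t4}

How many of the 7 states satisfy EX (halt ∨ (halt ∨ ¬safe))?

6

Sat(¬safe) = {t0, t1, t2, t3, t4, t6}
Sat(halt ∨ ¬safe) = {t0, t1, t2, t3, t4, t6}
Sat(halt ∨ (halt ∨ ¬safe)) = {t0, t1, t2, t3, t4, t6}
Sat(EX (halt ∨ (halt ∨ ¬safe))) = {s : some successor in {t0, t1, t2, t3, t4, t6}} = {t0, t1, t2, t3, t4, t6}
|Sat(EX (halt ∨ (halt ∨ ¬safe)))| = |{t0, t1, t2, t3, t4, t6}| = 6.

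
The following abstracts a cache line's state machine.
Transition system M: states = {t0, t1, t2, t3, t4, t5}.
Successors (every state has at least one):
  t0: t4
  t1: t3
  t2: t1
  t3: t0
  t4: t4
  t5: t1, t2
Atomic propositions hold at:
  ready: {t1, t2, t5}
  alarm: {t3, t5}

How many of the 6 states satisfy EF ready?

3

EF ready: least fixpoint, start Z0 = {t1, t2, t5}, add states with some successor in Z. Already a fixed point.
Sat(EF ready) = {t1, t2, t5}
|Sat(EF ready)| = |{t1, t2, t5}| = 3.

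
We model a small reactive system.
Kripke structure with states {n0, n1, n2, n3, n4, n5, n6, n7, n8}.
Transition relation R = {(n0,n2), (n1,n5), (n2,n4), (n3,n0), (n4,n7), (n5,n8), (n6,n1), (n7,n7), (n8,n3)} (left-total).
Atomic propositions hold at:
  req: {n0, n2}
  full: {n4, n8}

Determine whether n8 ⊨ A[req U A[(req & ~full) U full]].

Yes

Sat(~full) = {n0, n1, n2, n3, n5, n6, n7}
Sat(req & ~full) = {n0, n2}
A[(req & ~full) U full]: least fixpoint, start Z0 = Sat(full) = {n4, n8}, add states in Sat(req & ~full) with every successor in Z. Z1 = {n2, n4, n8}; Z2 = {n0, n2, n4, n8}; fixed.
Sat(A[(req & ~full) U full]) = {n0, n2, n4, n8}
A[req U A[(req & ~full) U full]]: least fixpoint, start Z0 = Sat(A[(req & ~full) U full]) = {n0, n2, n4, n8}, add states in Sat(req) with every successor in Z. Already a fixed point.
Sat(A[req U A[(req & ~full) U full]]) = {n0, n2, n4, n8}
n8 ∈ Sat(A[req U A[(req & ~full) U full]]) = {n0, n2, n4, n8}, so the formula holds at n8.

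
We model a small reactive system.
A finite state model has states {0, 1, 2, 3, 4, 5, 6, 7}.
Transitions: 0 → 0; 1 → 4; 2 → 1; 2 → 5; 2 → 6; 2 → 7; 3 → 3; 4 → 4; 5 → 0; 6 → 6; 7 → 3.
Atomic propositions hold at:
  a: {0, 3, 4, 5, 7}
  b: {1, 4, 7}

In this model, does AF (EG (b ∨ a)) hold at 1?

Yes

Sat(b ∨ a) = {0, 1, 3, 4, 5, 7}
EG (b ∨ a): greatest fixpoint, start Z0 = {0, 1, 3, 4, 5, 7}, keep only states in Sat with some successor in Z. Already a fixed point.
Sat(EG (b ∨ a)) = {0, 1, 3, 4, 5, 7}
AF (EG (b ∨ a)): least fixpoint, start Z0 = {0, 1, 3, 4, 5, 7}, add states with every successor in Z. Already a fixed point.
Sat(AF (EG (b ∨ a))) = {0, 1, 3, 4, 5, 7}
1 ∈ Sat(AF (EG (b ∨ a))) = {0, 1, 3, 4, 5, 7}, so the formula holds at 1.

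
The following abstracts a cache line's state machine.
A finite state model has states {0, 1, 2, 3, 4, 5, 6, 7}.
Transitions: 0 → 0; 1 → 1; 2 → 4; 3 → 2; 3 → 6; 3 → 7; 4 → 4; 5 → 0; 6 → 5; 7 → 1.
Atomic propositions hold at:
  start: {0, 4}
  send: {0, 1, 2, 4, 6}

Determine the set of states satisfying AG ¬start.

{1, 7}

Sat(¬start) = {1, 2, 3, 5, 6, 7}
AG ¬start: greatest fixpoint, start Z0 = {1, 2, 3, 5, 6, 7}, keep only states in Sat with every successor in Z. Z1 = {1, 3, 6, 7}; Z2 = {1, 7}; fixed.
Sat(AG ¬start) = {1, 7}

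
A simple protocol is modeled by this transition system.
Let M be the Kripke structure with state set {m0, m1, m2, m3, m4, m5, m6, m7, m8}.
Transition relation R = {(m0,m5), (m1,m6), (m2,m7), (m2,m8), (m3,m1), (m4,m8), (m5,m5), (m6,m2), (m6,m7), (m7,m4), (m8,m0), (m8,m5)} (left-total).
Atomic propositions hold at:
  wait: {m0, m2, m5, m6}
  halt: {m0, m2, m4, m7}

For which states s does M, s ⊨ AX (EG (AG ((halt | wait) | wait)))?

Sat(halt | wait) = {m0, m2, m4, m5, m6, m7}
Sat((halt | wait) | wait) = {m0, m2, m4, m5, m6, m7}
AG ((halt | wait) | wait): greatest fixpoint, start Z0 = {m0, m2, m4, m5, m6, m7}, keep only states in Sat with every successor in Z. Z1 = {m0, m5, m6, m7}; Z2 = {m0, m5}; fixed.
Sat(AG ((halt | wait) | wait)) = {m0, m5}
EG (AG ((halt | wait) | wait)): greatest fixpoint, start Z0 = {m0, m5}, keep only states in Sat with some successor in Z. Already a fixed point.
Sat(EG (AG ((halt | wait) | wait))) = {m0, m5}
Sat(AX (EG (AG ((halt | wait) | wait)))) = {s : every successor in {m0, m5}} = {m0, m5, m8}

{m0, m5, m8}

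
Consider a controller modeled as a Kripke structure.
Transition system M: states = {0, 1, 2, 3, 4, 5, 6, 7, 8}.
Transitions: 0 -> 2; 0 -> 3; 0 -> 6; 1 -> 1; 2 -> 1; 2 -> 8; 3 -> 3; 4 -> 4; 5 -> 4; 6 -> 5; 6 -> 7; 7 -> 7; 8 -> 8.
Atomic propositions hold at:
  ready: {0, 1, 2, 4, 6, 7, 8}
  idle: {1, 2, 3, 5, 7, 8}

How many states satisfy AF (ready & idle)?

Sat(ready & idle) = {1, 2, 7, 8}
AF (ready & idle): least fixpoint, start Z0 = {1, 2, 7, 8}, add states with every successor in Z. Already a fixed point.
Sat(AF (ready & idle)) = {1, 2, 7, 8}
|Sat(AF (ready & idle))| = |{1, 2, 7, 8}| = 4.

4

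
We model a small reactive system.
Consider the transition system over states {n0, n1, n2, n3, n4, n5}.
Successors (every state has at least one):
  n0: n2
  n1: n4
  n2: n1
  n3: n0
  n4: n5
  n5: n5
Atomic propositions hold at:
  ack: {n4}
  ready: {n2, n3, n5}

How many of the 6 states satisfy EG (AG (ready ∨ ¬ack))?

1

Sat(¬ack) = {n0, n1, n2, n3, n5}
Sat(ready ∨ ¬ack) = {n0, n1, n2, n3, n5}
AG (ready ∨ ¬ack): greatest fixpoint, start Z0 = {n0, n1, n2, n3, n5}, keep only states in Sat with every successor in Z. Z1 = {n0, n2, n3, n5}; Z2 = {n0, n3, n5}; Z3 = {n3, n5}; Z4 = {n5}; fixed.
Sat(AG (ready ∨ ¬ack)) = {n5}
EG (AG (ready ∨ ¬ack)): greatest fixpoint, start Z0 = {n5}, keep only states in Sat with some successor in Z. Already a fixed point.
Sat(EG (AG (ready ∨ ¬ack))) = {n5}
|Sat(EG (AG (ready ∨ ¬ack)))| = |{n5}| = 1.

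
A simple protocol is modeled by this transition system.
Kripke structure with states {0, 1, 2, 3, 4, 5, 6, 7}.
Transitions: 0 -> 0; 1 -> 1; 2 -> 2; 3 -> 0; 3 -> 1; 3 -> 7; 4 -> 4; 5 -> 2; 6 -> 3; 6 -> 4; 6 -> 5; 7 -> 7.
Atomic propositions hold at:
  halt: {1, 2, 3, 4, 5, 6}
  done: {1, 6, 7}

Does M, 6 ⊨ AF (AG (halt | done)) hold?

No

Sat(halt | done) = {1, 2, 3, 4, 5, 6, 7}
AG (halt | done): greatest fixpoint, start Z0 = {1, 2, 3, 4, 5, 6, 7}, keep only states in Sat with every successor in Z. Z1 = {1, 2, 4, 5, 6, 7}; Z2 = {1, 2, 4, 5, 7}; fixed.
Sat(AG (halt | done)) = {1, 2, 4, 5, 7}
AF (AG (halt | done)): least fixpoint, start Z0 = {1, 2, 4, 5, 7}, add states with every successor in Z. Already a fixed point.
Sat(AF (AG (halt | done))) = {1, 2, 4, 5, 7}
6 ∉ Sat(AF (AG (halt | done))) = {1, 2, 4, 5, 7}, so the formula does not hold at 6.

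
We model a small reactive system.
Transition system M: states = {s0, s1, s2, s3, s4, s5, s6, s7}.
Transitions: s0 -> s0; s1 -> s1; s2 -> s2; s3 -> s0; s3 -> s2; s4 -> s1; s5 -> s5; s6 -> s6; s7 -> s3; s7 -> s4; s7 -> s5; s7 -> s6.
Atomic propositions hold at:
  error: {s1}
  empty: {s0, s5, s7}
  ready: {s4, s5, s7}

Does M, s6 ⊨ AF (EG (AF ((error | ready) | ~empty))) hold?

Sat(error | ready) = {s1, s4, s5, s7}
Sat(~empty) = {s1, s2, s3, s4, s6}
Sat((error | ready) | ~empty) = {s1, s2, s3, s4, s5, s6, s7}
AF ((error | ready) | ~empty): least fixpoint, start Z0 = {s1, s2, s3, s4, s5, s6, s7}, add states with every successor in Z. Already a fixed point.
Sat(AF ((error | ready) | ~empty)) = {s1, s2, s3, s4, s5, s6, s7}
EG (AF ((error | ready) | ~empty)): greatest fixpoint, start Z0 = {s1, s2, s3, s4, s5, s6, s7}, keep only states in Sat with some successor in Z. Already a fixed point.
Sat(EG (AF ((error | ready) | ~empty))) = {s1, s2, s3, s4, s5, s6, s7}
AF (EG (AF ((error | ready) | ~empty))): least fixpoint, start Z0 = {s1, s2, s3, s4, s5, s6, s7}, add states with every successor in Z. Already a fixed point.
Sat(AF (EG (AF ((error | ready) | ~empty)))) = {s1, s2, s3, s4, s5, s6, s7}
s6 ∈ Sat(AF (EG (AF ((error | ready) | ~empty)))) = {s1, s2, s3, s4, s5, s6, s7}, so the formula holds at s6.

Yes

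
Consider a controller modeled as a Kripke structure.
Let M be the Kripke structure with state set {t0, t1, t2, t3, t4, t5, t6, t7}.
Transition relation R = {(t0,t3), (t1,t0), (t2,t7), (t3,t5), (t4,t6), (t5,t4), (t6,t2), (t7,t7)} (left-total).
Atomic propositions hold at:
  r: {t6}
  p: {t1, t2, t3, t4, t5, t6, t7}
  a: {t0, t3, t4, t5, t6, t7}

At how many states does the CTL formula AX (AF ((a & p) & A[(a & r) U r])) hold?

Sat(a & p) = {t3, t4, t5, t6, t7}
Sat(a & r) = {t6}
A[(a & r) U r]: least fixpoint, start Z0 = Sat(r) = {t6}, add states in Sat(a & r) with every successor in Z. Already a fixed point.
Sat(A[(a & r) U r]) = {t6}
Sat((a & p) & A[(a & r) U r]) = {t6}
AF ((a & p) & A[(a & r) U r]): least fixpoint, start Z0 = {t6}, add states with every successor in Z. Z1 = {t4, t6}; Z2 = {t4, t5, t6}; Z3 = {t3, t4, t5, t6}; Z4 = {t0, t3, t4, t5, t6}; Z5 = {t0, t1, t3, t4, t5, t6}; fixed.
Sat(AF ((a & p) & A[(a & r) U r])) = {t0, t1, t3, t4, t5, t6}
Sat(AX (AF ((a & p) & A[(a & r) U r]))) = {s : every successor in {t0, t1, t3, t4, t5, t6}} = {t0, t1, t3, t4, t5}
|Sat(AX (AF ((a & p) & A[(a & r) U r])))| = |{t0, t1, t3, t4, t5}| = 5.

5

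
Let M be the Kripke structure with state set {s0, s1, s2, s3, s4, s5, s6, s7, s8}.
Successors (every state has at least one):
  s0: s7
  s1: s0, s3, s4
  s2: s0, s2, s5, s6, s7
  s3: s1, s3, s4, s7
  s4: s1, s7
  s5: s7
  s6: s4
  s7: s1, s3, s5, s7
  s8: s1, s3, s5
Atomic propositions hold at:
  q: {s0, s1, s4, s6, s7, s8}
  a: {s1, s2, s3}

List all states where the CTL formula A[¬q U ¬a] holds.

Sat(¬q) = {s2, s3, s5}
Sat(¬a) = {s0, s4, s5, s6, s7, s8}
A[¬q U ¬a]: least fixpoint, start Z0 = Sat(¬a) = {s0, s4, s5, s6, s7, s8}, add states in Sat(¬q) with every successor in Z. Already a fixed point.
Sat(A[¬q U ¬a]) = {s0, s4, s5, s6, s7, s8}

{s0, s4, s5, s6, s7, s8}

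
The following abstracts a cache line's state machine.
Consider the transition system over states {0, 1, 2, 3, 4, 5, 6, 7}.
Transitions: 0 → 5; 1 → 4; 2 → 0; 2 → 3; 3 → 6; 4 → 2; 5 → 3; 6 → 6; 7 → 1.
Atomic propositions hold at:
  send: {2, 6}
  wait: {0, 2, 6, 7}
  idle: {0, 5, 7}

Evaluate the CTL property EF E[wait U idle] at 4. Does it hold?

E[wait U idle]: least fixpoint, start Z0 = Sat(idle) = {0, 5, 7}, add states in Sat(wait) with some successor in Z. Z1 = {0, 2, 5, 7}; fixed.
Sat(E[wait U idle]) = {0, 2, 5, 7}
EF E[wait U idle]: least fixpoint, start Z0 = {0, 2, 5, 7}, add states with some successor in Z. Z1 = {0, 2, 4, 5, 7}; Z2 = {0, 1, 2, 4, 5, 7}; fixed.
Sat(EF E[wait U idle]) = {0, 1, 2, 4, 5, 7}
4 ∈ Sat(EF E[wait U idle]) = {0, 1, 2, 4, 5, 7}, so the formula holds at 4.

Yes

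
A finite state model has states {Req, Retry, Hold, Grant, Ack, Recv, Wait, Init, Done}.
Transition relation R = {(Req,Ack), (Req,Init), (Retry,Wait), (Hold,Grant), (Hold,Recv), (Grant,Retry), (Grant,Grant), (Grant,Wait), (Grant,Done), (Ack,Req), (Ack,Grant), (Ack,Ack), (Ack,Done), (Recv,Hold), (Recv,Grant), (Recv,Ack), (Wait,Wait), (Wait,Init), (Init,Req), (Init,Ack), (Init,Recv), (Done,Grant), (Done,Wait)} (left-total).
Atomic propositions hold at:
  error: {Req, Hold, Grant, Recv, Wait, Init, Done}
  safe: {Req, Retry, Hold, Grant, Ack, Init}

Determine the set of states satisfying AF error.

{Req, Retry, Hold, Grant, Recv, Wait, Init, Done}

AF error: least fixpoint, start Z0 = {Req, Hold, Grant, Recv, Wait, Init, Done}, add states with every successor in Z. Z1 = {Req, Retry, Hold, Grant, Recv, Wait, Init, Done}; fixed.
Sat(AF error) = {Req, Retry, Hold, Grant, Recv, Wait, Init, Done}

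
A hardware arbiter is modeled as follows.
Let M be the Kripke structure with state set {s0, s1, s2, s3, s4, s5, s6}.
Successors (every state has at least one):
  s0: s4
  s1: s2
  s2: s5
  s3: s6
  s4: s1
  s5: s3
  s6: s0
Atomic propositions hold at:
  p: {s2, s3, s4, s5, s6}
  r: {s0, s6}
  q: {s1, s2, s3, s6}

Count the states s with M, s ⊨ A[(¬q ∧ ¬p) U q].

Sat(¬q) = {s0, s4, s5}
Sat(¬p) = {s0, s1}
Sat(¬q ∧ ¬p) = {s0}
A[(¬q ∧ ¬p) U q]: least fixpoint, start Z0 = Sat(q) = {s1, s2, s3, s6}, add states in Sat(¬q ∧ ¬p) with every successor in Z. Already a fixed point.
Sat(A[(¬q ∧ ¬p) U q]) = {s1, s2, s3, s6}
|Sat(A[(¬q ∧ ¬p) U q])| = |{s1, s2, s3, s6}| = 4.

4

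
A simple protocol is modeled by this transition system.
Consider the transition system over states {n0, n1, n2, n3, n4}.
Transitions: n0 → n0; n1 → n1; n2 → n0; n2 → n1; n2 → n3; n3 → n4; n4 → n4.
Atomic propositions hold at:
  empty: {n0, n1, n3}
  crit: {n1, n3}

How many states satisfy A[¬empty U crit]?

2

Sat(¬empty) = {n2, n4}
A[¬empty U crit]: least fixpoint, start Z0 = Sat(crit) = {n1, n3}, add states in Sat(¬empty) with every successor in Z. Already a fixed point.
Sat(A[¬empty U crit]) = {n1, n3}
|Sat(A[¬empty U crit])| = |{n1, n3}| = 2.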